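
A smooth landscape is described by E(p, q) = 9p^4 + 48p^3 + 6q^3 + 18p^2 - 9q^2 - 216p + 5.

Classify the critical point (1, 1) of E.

The mixed partial ∂²E/∂p∂q is 0, so the Hessian at any point is diag(E_pp, E_qq) = diag(36(3p^2 + 8p + 1), 18(2q - 1)).
At (1, 1): H = diag(432, 18).
Both eigenvalues are positive, so H is positive definite: a local minimum.

local minimum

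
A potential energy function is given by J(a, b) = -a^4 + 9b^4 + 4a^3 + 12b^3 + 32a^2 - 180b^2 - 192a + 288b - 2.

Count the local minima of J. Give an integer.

J separates as a function of a plus a function of b, so ∇J=0 decouples.
∂J/∂a = -4(a - 4)(a - 3)(a + 4) = 0 at a ∈ {-4, 3, 4}; ∂J/∂b = 36(b - 2)(b - 1)(b + 4) = 0 at b ∈ {-4, 1, 2}.
The Hessian is diagonal: diag(J_aa, J_bb). Second derivatives: J_aa(-4)=-224, J_aa(3)=28, J_aa(4)=-32; J_bb(-4)=1080, J_bb(1)=-180, J_bb(2)=216.
Local minima occur where both diagonal entries positive: (3, -4), (3, 2). Count: 2.

2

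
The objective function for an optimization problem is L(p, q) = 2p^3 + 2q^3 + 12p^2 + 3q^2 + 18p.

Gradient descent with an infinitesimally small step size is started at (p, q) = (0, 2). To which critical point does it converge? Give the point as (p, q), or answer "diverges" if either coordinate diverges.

L is separable, so gradient descent decouples: p follows -∂L/∂p, q follows -∂L/∂q.
∂L/∂p = 6(p + 1)(p + 3); at p=0 this is 18, so p decreases.
∂L/∂q = 6q(q + 1); at q=2 this is 36, so q decreases.
p converges to its nearest critical value -1 (a local min of the p-part); q converges to 0. The iterate converges to (-1, 0).

(-1, 0)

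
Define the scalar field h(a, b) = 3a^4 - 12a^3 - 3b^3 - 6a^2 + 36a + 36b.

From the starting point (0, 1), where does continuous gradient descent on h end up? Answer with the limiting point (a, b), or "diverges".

h is separable, so gradient descent decouples: a follows -∂h/∂a, b follows -∂h/∂b.
∂h/∂a = 12(a - 3)(a - 1)(a + 1); at a=0 this is 36, so a decreases.
∂h/∂b = -9(b - 2)(b + 2); at b=1 this is 27, so b decreases.
a converges to its nearest critical value -1 (a local min of the a-part); b converges to -2. The iterate converges to (-1, -2).

(-1, -2)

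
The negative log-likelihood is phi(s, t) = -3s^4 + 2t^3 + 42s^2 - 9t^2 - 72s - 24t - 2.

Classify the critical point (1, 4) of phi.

The mixed partial ∂²phi/∂s∂t is 0, so the Hessian at any point is diag(phi_ss, phi_tt) = diag(12(-3s^2 + 7), 6(2t - 3)).
At (1, 4): H = diag(48, 30).
Both eigenvalues are positive, so H is positive definite: a local minimum.

local minimum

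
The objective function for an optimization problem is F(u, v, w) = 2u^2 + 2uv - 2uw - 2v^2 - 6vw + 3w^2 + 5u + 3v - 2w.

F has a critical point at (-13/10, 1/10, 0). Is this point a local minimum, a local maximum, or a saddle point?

saddle point

The Hessian is constant: H = [[4, 2, -2], [2, -4, -6], [-2, -6, 6]].
Leading principal minors: Δ₁ = 4, Δ₂ = -20, Δ₃ = -200.
The minors fit neither the all-positive nor the alternating-sign pattern, so H is indefinite: a saddle point.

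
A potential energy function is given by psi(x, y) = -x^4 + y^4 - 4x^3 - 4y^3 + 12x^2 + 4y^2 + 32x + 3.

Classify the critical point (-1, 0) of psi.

The mixed partial ∂²psi/∂x∂y is 0, so the Hessian at any point is diag(psi_xx, psi_yy) = diag(12(-x^2 - 2x + 2), 4(3y^2 - 6y + 2)).
At (-1, 0): H = diag(36, 8).
Both eigenvalues are positive, so H is positive definite: a local minimum.

local minimum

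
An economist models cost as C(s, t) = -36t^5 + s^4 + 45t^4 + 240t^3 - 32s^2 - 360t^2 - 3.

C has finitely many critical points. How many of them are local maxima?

2

C separates as a function of s plus a function of t, so ∇C=0 decouples.
∂C/∂s = 4s(s - 4)(s + 4) = 0 at s ∈ {-4, 0, 4}; ∂C/∂t = -180t(t - 2)(t - 1)(t + 2) = 0 at t ∈ {-2, 0, 1, 2}.
The Hessian is diagonal: diag(C_ss, C_tt). Second derivatives: C_ss(-4)=128, C_ss(0)=-64, C_ss(4)=128; C_tt(-2)=4320, C_tt(0)=-720, C_tt(1)=540, C_tt(2)=-1440.
Local maxima occur where both diagonal entries negative: (0, 0), (0, 2). Count: 2.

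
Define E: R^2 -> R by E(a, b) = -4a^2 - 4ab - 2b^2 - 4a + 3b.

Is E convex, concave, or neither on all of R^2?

E is quadratic, so its Hessian is the constant matrix H = [[-8, -4], [-4, -4]].
det(H) = 16, tr(H) = -12.
det(H) > 0 and tr(H) < 0, so H is negative definite everywhere: concave.

concave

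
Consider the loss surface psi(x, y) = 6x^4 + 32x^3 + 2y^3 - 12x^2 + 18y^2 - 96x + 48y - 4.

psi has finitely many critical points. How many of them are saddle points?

3

psi separates as a function of x plus a function of y, so ∇psi=0 decouples.
∂psi/∂x = 24(x - 1)(x + 1)(x + 4) = 0 at x ∈ {-4, -1, 1}; ∂psi/∂y = 6(y + 2)(y + 4) = 0 at y ∈ {-4, -2}.
The Hessian is diagonal: diag(psi_xx, psi_yy). Second derivatives: psi_xx(-4)=360, psi_xx(-1)=-144, psi_xx(1)=240; psi_yy(-4)=-12, psi_yy(-2)=12.
Saddle points occur where the two diagonal entries have opposite signs: (-4, -4), (-1, -2), (1, -4). Count: 3.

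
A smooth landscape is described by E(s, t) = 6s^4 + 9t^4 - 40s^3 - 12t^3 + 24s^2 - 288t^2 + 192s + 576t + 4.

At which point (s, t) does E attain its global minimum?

(-1, -4)

E(s,t) separates as P(s) + Q(t) + 4, so its minimum is min P + min Q + 4.
P'(s) = 24(s - 4)(s - 2)(s + 1) vanishes at s ∈ {-1, 2, 4}; Q'(t) = 36(t - 4)(t - 1)(t + 4) vanishes at t ∈ {-4, 1, 4}.
Local minima of P (where P''>0): P(-1)=-122, P(4)=128. Local minima of Q: Q(-4)=-3840, Q(4)=-768.
So the global minimum of E is P(-1) + Q(-4) + 4 = -122 − 3840 + 4 = -3958, attained at (-1, -4).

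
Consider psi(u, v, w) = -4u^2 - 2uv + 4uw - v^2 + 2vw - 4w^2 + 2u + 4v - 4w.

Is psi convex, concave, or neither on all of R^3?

psi is quadratic, so its Hessian is the constant matrix H = [[-8, -2, 4], [-2, -2, 2], [4, 2, -8]].
Leading principal minors: -8, 12, -64.
Signs alternate −, +, − ⇒ H ≺ 0 ⇒ concave.

concave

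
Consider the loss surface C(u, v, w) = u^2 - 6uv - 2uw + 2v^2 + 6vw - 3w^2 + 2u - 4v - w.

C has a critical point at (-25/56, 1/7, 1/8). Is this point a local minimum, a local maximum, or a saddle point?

saddle point

The Hessian is constant: H = [[2, -6, -2], [-6, 4, 6], [-2, 6, -6]].
Leading principal minors: Δ₁ = 2, Δ₂ = -28, Δ₃ = 224.
The minors fit neither the all-positive nor the alternating-sign pattern, so H is indefinite: a saddle point.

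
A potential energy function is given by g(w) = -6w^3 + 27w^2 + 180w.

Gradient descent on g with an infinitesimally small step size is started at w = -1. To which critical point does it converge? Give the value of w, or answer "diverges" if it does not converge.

g'(w) = -18(w - 5)(w + 2), so g'(-1) = 108.
Gradient descent moves in the -g' direction, i.e. w is decreasing.
The nearest critical point in that direction is w = -2, where g'' = 126 > 0 (a local minimum). The iterate converges there.

-2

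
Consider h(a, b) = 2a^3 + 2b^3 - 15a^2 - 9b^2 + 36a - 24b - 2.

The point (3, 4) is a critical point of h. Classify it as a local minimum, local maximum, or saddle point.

The mixed partial ∂²h/∂a∂b is 0, so the Hessian at any point is diag(h_aa, h_bb) = diag(6(2a - 5), 6(2b - 3)).
At (3, 4): H = diag(6, 30).
Both eigenvalues are positive, so H is positive definite: a local minimum.

local minimum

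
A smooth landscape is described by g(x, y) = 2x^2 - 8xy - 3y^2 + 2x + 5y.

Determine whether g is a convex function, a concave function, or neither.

g is quadratic, so its Hessian is the constant matrix H = [[4, -8], [-8, -6]].
det(H) = -88, tr(H) = -2.
det(H) < 0, so H is indefinite: neither convex nor concave.

neither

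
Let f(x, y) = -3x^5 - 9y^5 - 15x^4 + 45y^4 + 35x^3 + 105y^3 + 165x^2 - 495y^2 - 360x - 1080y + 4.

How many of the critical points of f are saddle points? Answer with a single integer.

8

f separates as a function of x plus a function of y, so ∇f=0 decouples.
∂f/∂x = -15(x - 2)(x - 1)(x + 3)(x + 4) = 0 at x ∈ {-4, -3, 1, 2}; ∂f/∂y = -45(y - 4)(y - 3)(y + 1)(y + 2) = 0 at y ∈ {-2, -1, 3, 4}.
The Hessian is diagonal: diag(f_xx, f_yy). Second derivatives: f_xx(-4)=450, f_xx(-3)=-300, f_xx(1)=300, f_xx(2)=-450; f_yy(-2)=1350, f_yy(-1)=-900, f_yy(3)=900, f_yy(4)=-1350.
Saddle points occur where the two diagonal entries have opposite signs: (-4, -1), (-4, 4), (-3, -2), (-3, 3), (1, -1), (1, 4), (2, -2), (2, 3). Count: 8.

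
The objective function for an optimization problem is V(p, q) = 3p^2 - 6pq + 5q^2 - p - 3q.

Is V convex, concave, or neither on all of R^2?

V is quadratic, so its Hessian is the constant matrix H = [[6, -6], [-6, 10]].
det(H) = 24, tr(H) = 16.
det(H) > 0 and tr(H) > 0, so H is positive definite everywhere: convex.

convex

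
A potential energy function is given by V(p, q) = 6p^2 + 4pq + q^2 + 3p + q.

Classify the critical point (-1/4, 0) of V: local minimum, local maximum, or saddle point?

local minimum

The Hessian of V is constant: H = [[12, 4], [4, 2]].
det(H) = 12·2 − 4² = 8.
det(H) > 0 and tr(H) = 14 > 0, so H is positive definite and the point is a local minimum.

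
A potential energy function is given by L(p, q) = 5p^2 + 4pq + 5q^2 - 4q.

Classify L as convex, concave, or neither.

convex

L is quadratic, so its Hessian is the constant matrix H = [[10, 4], [4, 10]].
det(H) = 84, tr(H) = 20.
det(H) > 0 and tr(H) > 0, so H is positive definite everywhere: convex.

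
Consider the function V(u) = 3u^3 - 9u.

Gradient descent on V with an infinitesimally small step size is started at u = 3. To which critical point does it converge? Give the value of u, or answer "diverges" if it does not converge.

V'(u) = 9(u - 1)(u + 1), so V'(3) = 72.
Gradient descent moves in the -V' direction, i.e. u is decreasing.
The nearest critical point in that direction is u = 1, where V'' = 18 > 0 (a local minimum). The iterate converges there.

1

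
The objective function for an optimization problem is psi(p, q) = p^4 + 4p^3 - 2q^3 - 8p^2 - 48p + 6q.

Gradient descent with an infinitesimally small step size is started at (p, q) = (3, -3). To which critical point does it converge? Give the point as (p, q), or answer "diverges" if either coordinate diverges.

psi is separable, so gradient descent decouples: p follows -∂psi/∂p, q follows -∂psi/∂q.
∂psi/∂p = 4(p - 2)(p + 2)(p + 3); at p=3 this is 120, so p decreases.
∂psi/∂q = -6(q - 1)(q + 1); at q=-3 this is -48, so q increases.
p converges to its nearest critical value 2 (a local min of the p-part); q converges to -1. The iterate converges to (2, -1).

(2, -1)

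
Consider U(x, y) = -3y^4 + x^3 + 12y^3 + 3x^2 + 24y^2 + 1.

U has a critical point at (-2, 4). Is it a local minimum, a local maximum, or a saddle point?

local maximum

The mixed partial ∂²U/∂x∂y is 0, so the Hessian at any point is diag(U_xx, U_yy) = diag(6(x + 1), 12(-3y^2 + 6y + 4)).
At (-2, 4): H = diag(-6, -240).
Both eigenvalues are negative, so H is negative definite: a local maximum.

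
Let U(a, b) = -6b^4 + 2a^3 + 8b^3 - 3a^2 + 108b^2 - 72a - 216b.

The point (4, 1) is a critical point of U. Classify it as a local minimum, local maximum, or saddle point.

local minimum

The mixed partial ∂²U/∂a∂b is 0, so the Hessian at any point is diag(U_aa, U_bb) = diag(6(2a - 1), 24(-3b^2 + 2b + 9)).
At (4, 1): H = diag(42, 192).
Both eigenvalues are positive, so H is positive definite: a local minimum.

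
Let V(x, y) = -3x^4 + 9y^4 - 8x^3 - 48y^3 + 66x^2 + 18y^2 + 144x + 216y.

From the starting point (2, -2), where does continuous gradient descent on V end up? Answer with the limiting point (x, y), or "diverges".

(-1, -1)

V is separable, so gradient descent decouples: x follows -∂V/∂x, y follows -∂V/∂y.
∂V/∂x = -12(x - 3)(x + 1)(x + 4); at x=2 this is 216, so x decreases.
∂V/∂y = 36(y - 3)(y - 2)(y + 1); at y=-2 this is -720, so y increases.
x converges to its nearest critical value -1 (a local min of the x-part); y converges to -1. The iterate converges to (-1, -1).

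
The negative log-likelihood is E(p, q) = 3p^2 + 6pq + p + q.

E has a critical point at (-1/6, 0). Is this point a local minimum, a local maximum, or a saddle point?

The Hessian of E is constant: H = [[6, 6], [6, 0]].
det(H) = 6·0 − 6² = -36.
Since det(H) < 0, H is indefinite and the critical point is a saddle point.

saddle point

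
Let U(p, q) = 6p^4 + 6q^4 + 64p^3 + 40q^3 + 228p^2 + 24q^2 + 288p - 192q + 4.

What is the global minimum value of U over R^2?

-236

U(p,q) separates as A(p) + B(q) + 4, so its minimum is min A + min B + 4.
A'(p) = 24(p + 1)(p + 3)(p + 4) vanishes at p ∈ {-4, -3, -1}; B'(q) = 24(q - 1)(q + 2)(q + 4) vanishes at q ∈ {-4, -2, 1}.
Local minima of A (where A''>0): A(-4)=-64, A(-1)=-118. Local minima of B: B(-4)=128, B(1)=-122.
So the global minimum of U is A(-1) + B(1) + 4 = -118 − 122 + 4 = -236, attained at (-1, 1).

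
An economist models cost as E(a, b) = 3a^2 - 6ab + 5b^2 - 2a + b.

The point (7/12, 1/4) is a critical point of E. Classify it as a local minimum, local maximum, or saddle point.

local minimum

The Hessian of E is constant: H = [[6, -6], [-6, 10]].
det(H) = 6·10 − (-6)² = 24.
det(H) > 0 and tr(H) = 16 > 0, so H is positive definite and the point is a local minimum.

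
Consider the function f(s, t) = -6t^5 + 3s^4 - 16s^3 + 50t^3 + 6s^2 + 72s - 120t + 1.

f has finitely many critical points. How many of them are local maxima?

f separates as a function of s plus a function of t, so ∇f=0 decouples.
∂f/∂s = 12(s - 3)(s - 2)(s + 1) = 0 at s ∈ {-1, 2, 3}; ∂f/∂t = -30(t - 2)(t - 1)(t + 1)(t + 2) = 0 at t ∈ {-2, -1, 1, 2}.
The Hessian is diagonal: diag(f_ss, f_tt). Second derivatives: f_ss(-1)=144, f_ss(2)=-36, f_ss(3)=48; f_tt(-2)=360, f_tt(-1)=-180, f_tt(1)=180, f_tt(2)=-360.
Local maxima occur where both diagonal entries negative: (2, -1), (2, 2). Count: 2.

2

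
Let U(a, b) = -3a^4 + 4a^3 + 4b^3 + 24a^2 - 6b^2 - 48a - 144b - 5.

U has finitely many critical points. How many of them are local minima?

U separates as a function of a plus a function of b, so ∇U=0 decouples.
∂U/∂a = -12(a - 2)(a - 1)(a + 2) = 0 at a ∈ {-2, 1, 2}; ∂U/∂b = 12(b - 4)(b + 3) = 0 at b ∈ {-3, 4}.
The Hessian is diagonal: diag(U_aa, U_bb). Second derivatives: U_aa(-2)=-144, U_aa(1)=36, U_aa(2)=-48; U_bb(-3)=-84, U_bb(4)=84.
Local minima occur where both diagonal entries positive: (1, 4). Count: 1.

1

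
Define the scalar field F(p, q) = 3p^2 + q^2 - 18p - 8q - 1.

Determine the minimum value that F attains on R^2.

-44

F(p,q) separates as A(p) + B(q) − 1, so its minimum is min A + min B − 1.
A'(p) = 6p - 18 vanishes at p ∈ {3}; B'(q) = 2q - 8 vanishes at q ∈ {4}.
Local minima of A (where A''>0): A(3)=-27. Local minima of B: B(4)=-16.
So the global minimum of F is A(3) + B(4) − 1 = -27 − 16 − 1 = -44, attained at (3, 4).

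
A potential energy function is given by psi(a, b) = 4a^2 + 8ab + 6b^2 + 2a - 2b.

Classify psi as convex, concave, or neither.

psi is quadratic, so its Hessian is the constant matrix H = [[8, 8], [8, 12]].
det(H) = 32, tr(H) = 20.
det(H) > 0 and tr(H) > 0, so H is positive definite everywhere: convex.

convex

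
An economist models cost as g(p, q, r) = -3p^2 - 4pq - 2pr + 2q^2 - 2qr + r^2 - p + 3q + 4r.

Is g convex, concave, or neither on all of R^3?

g is quadratic, so its Hessian is the constant matrix H = [[-6, -4, -2], [-4, 4, -2], [-2, -2, 2]].
Leading principal minors: -6, -40, -104.
Neither pattern holds ⇒ H is indefinite ⇒ neither convex nor concave.

neither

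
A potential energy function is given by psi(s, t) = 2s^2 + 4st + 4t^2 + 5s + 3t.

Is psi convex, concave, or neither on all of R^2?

psi is quadratic, so its Hessian is the constant matrix H = [[4, 4], [4, 8]].
det(H) = 16, tr(H) = 12.
det(H) > 0 and tr(H) > 0, so H is positive definite everywhere: convex.

convex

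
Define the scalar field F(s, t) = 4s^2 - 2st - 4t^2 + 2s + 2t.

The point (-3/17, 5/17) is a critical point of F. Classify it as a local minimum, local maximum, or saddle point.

The Hessian of F is constant: H = [[8, -2], [-2, -8]].
det(H) = 8·(-8) − (-2)² = -68.
Since det(H) < 0, H is indefinite and the critical point is a saddle point.

saddle point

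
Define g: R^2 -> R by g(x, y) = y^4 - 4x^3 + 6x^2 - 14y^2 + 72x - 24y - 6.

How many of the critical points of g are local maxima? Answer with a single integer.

g separates as a function of x plus a function of y, so ∇g=0 decouples.
∂g/∂x = -12(x - 3)(x + 2) = 0 at x ∈ {-2, 3}; ∂g/∂y = 4(y - 3)(y + 1)(y + 2) = 0 at y ∈ {-2, -1, 3}.
The Hessian is diagonal: diag(g_xx, g_yy). Second derivatives: g_xx(-2)=60, g_xx(3)=-60; g_yy(-2)=20, g_yy(-1)=-16, g_yy(3)=80.
Local maxima occur where both diagonal entries negative: (3, -1). Count: 1.

1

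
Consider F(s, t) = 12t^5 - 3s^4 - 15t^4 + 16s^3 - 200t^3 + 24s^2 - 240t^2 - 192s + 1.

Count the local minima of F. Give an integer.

F separates as a function of s plus a function of t, so ∇F=0 decouples.
∂F/∂s = -12(s - 4)(s - 2)(s + 2) = 0 at s ∈ {-2, 2, 4}; ∂F/∂t = 60t(t - 4)(t + 1)(t + 2) = 0 at t ∈ {-2, -1, 0, 4}.
The Hessian is diagonal: diag(F_ss, F_tt). Second derivatives: F_ss(-2)=-288, F_ss(2)=96, F_ss(4)=-144; F_tt(-2)=-720, F_tt(-1)=300, F_tt(0)=-480, F_tt(4)=7200.
Local minima occur where both diagonal entries positive: (2, -1), (2, 4). Count: 2.

2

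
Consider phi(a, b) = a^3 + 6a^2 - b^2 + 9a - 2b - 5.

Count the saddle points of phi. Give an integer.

phi separates as a function of a plus a function of b, so ∇phi=0 decouples.
∂phi/∂a = 3(a + 1)(a + 3) = 0 at a ∈ {-3, -1}; ∂phi/∂b = -2(b + 1) = 0 at b ∈ {-1}.
The Hessian is diagonal: diag(phi_aa, phi_bb). Second derivatives: phi_aa(-3)=-6, phi_aa(-1)=6; phi_bb(-1)=-2.
Saddle points occur where the two diagonal entries have opposite signs: (-1, -1). Count: 1.

1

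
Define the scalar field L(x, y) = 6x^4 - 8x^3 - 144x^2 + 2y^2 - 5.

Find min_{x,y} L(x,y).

-1285

L(x,y) separates as P(x) + Q(y) − 5, so its minimum is min P + min Q − 5.
P'(x) = 24x(x - 4)(x + 3) vanishes at x ∈ {-3, 0, 4}; Q'(y) = 4y vanishes at y ∈ {0}.
Local minima of P (where P''>0): P(-3)=-594, P(4)=-1280. Local minima of Q: Q(0)=0.
So the global minimum of L is P(4) + Q(0) − 5 = -1280 + 0 − 5 = -1285, attained at (4, 0).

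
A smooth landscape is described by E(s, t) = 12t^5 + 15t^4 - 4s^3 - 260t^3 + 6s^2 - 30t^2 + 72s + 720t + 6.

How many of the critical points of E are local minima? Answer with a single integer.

2

E separates as a function of s plus a function of t, so ∇E=0 decouples.
∂E/∂s = -12(s - 3)(s + 2) = 0 at s ∈ {-2, 3}; ∂E/∂t = 60(t - 3)(t - 1)(t + 1)(t + 4) = 0 at t ∈ {-4, -1, 1, 3}.
The Hessian is diagonal: diag(E_ss, E_tt). Second derivatives: E_ss(-2)=60, E_ss(3)=-60; E_tt(-4)=-6300, E_tt(-1)=1440, E_tt(1)=-1200, E_tt(3)=3360.
Local minima occur where both diagonal entries positive: (-2, -1), (-2, 3). Count: 2.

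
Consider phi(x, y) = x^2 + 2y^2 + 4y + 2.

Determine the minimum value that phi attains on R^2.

0

phi(x,y) separates as P(x) + Q(y) + 2, so its minimum is min P + min Q + 2.
P'(x) = 2x vanishes at x ∈ {0}; Q'(y) = 4y + 4 vanishes at y ∈ {-1}.
Local minima of P (where P''>0): P(0)=0. Local minima of Q: Q(-1)=-2.
So the global minimum of phi is P(0) + Q(-1) + 2 = 0 − 2 + 2 = 0, attained at (0, -1).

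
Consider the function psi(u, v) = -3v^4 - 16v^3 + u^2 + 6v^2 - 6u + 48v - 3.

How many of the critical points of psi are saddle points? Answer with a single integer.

psi separates as a function of u plus a function of v, so ∇psi=0 decouples.
∂psi/∂u = 2(u - 3) = 0 at u ∈ {3}; ∂psi/∂v = -12(v - 1)(v + 1)(v + 4) = 0 at v ∈ {-4, -1, 1}.
The Hessian is diagonal: diag(psi_uu, psi_vv). Second derivatives: psi_uu(3)=2; psi_vv(-4)=-180, psi_vv(-1)=72, psi_vv(1)=-120.
Saddle points occur where the two diagonal entries have opposite signs: (3, -4), (3, 1). Count: 2.

2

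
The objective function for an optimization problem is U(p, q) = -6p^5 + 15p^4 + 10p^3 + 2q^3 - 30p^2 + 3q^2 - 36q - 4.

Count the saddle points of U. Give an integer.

4

U separates as a function of p plus a function of q, so ∇U=0 decouples.
∂U/∂p = -30p(p - 2)(p - 1)(p + 1) = 0 at p ∈ {-1, 0, 1, 2}; ∂U/∂q = 6(q - 2)(q + 3) = 0 at q ∈ {-3, 2}.
The Hessian is diagonal: diag(U_pp, U_qq). Second derivatives: U_pp(-1)=180, U_pp(0)=-60, U_pp(1)=60, U_pp(2)=-180; U_qq(-3)=-30, U_qq(2)=30.
Saddle points occur where the two diagonal entries have opposite signs: (-1, -3), (0, 2), (1, -3), (2, 2). Count: 4.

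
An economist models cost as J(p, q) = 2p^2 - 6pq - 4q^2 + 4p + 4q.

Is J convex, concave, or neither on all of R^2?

J is quadratic, so its Hessian is the constant matrix H = [[4, -6], [-6, -8]].
det(H) = -68, tr(H) = -4.
det(H) < 0, so H is indefinite: neither convex nor concave.

neither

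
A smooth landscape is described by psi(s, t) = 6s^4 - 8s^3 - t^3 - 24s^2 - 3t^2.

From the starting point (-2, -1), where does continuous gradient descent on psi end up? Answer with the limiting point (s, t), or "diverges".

(-1, -2)

psi is separable, so gradient descent decouples: s follows -∂psi/∂s, t follows -∂psi/∂t.
∂psi/∂s = 24s(s - 2)(s + 1); at s=-2 this is -192, so s increases.
∂psi/∂t = -3t(t + 2); at t=-1 this is 3, so t decreases.
s converges to its nearest critical value -1 (a local min of the s-part); t converges to -2. The iterate converges to (-1, -2).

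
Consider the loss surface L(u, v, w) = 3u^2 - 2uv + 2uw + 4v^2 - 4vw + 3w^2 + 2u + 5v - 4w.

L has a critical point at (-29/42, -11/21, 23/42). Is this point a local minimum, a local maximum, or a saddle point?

local minimum

The Hessian is constant: H = [[6, -2, 2], [-2, 8, -4], [2, -4, 6]].
Leading principal minors: Δ₁ = 6, Δ₂ = 44, Δ₃ = 168.
All leading minors are positive, so H is positive definite: a local minimum.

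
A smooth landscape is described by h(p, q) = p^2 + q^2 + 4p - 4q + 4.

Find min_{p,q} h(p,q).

h(p,q) separates as A(p) + B(q) + 4, so its minimum is min A + min B + 4.
A'(p) = 2p + 4 vanishes at p ∈ {-2}; B'(q) = 2q - 4 vanishes at q ∈ {2}.
Local minima of A (where A''>0): A(-2)=-4. Local minima of B: B(2)=-4.
So the global minimum of h is A(-2) + B(2) + 4 = -4 − 4 + 4 = -4, attained at (-2, 2).

-4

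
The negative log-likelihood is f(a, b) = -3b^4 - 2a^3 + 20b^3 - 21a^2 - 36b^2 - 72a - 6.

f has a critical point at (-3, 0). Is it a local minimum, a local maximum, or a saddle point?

local maximum

The mixed partial ∂²f/∂a∂b is 0, so the Hessian at any point is diag(f_aa, f_bb) = diag(-6(2a + 7), 12(-3b^2 + 10b - 6)).
At (-3, 0): H = diag(-6, -72).
Both eigenvalues are negative, so H is negative definite: a local maximum.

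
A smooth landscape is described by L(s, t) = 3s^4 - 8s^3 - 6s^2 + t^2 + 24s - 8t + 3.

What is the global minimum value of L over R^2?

L(s,t) separates as P(s) + Q(t) + 3, so its minimum is min P + min Q + 3.
P'(s) = 12(s - 2)(s - 1)(s + 1) vanishes at s ∈ {-1, 1, 2}; Q'(t) = 2(t - 4) vanishes at t ∈ {4}.
Local minima of P (where P''>0): P(-1)=-19, P(2)=8. Local minima of Q: Q(4)=-16.
So the global minimum of L is P(-1) + Q(4) + 3 = -19 − 16 + 3 = -32, attained at (-1, 4).

-32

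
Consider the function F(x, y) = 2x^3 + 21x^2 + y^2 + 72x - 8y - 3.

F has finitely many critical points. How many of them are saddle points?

1

F separates as a function of x plus a function of y, so ∇F=0 decouples.
∂F/∂x = 6(x + 3)(x + 4) = 0 at x ∈ {-4, -3}; ∂F/∂y = 2(y - 4) = 0 at y ∈ {4}.
The Hessian is diagonal: diag(F_xx, F_yy). Second derivatives: F_xx(-4)=-6, F_xx(-3)=6; F_yy(4)=2.
Saddle points occur where the two diagonal entries have opposite signs: (-4, 4). Count: 1.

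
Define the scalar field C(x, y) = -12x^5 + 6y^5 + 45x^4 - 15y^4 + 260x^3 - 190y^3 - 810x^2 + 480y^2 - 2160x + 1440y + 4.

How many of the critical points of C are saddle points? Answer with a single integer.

8

C separates as a function of x plus a function of y, so ∇C=0 decouples.
∂C/∂x = -60(x - 4)(x - 3)(x + 1)(x + 3) = 0 at x ∈ {-3, -1, 3, 4}; ∂C/∂y = 30(y - 4)(y - 3)(y + 1)(y + 4) = 0 at y ∈ {-4, -1, 3, 4}.
The Hessian is diagonal: diag(C_xx, C_yy). Second derivatives: C_xx(-3)=5040, C_xx(-1)=-2400, C_xx(3)=1440, C_xx(4)=-2100; C_yy(-4)=-5040, C_yy(-1)=1800, C_yy(3)=-840, C_yy(4)=1200.
Saddle points occur where the two diagonal entries have opposite signs: (-3, -4), (-3, 3), (-1, -1), (-1, 4), (3, -4), (3, 3), (4, -1), (4, 4). Count: 8.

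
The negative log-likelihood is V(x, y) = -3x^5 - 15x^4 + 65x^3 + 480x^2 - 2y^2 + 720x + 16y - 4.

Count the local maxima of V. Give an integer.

2

V separates as a function of x plus a function of y, so ∇V=0 decouples.
∂V/∂x = -15(x - 4)(x + 1)(x + 3)(x + 4) = 0 at x ∈ {-4, -3, -1, 4}; ∂V/∂y = -4(y - 4) = 0 at y ∈ {4}.
The Hessian is diagonal: diag(V_xx, V_yy). Second derivatives: V_xx(-4)=360, V_xx(-3)=-210, V_xx(-1)=450, V_xx(4)=-4200; V_yy(4)=-4.
Local maxima occur where both diagonal entries negative: (-3, 4), (4, 4). Count: 2.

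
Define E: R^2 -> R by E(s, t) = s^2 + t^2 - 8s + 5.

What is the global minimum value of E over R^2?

-11

E(s,t) separates as P(s) + Q(t) + 5, so its minimum is min P + min Q + 5.
P'(s) = 2s - 8 vanishes at s ∈ {4}; Q'(t) = 2t vanishes at t ∈ {0}.
Local minima of P (where P''>0): P(4)=-16. Local minima of Q: Q(0)=0.
So the global minimum of E is P(4) + Q(0) + 5 = -16 + 0 + 5 = -11, attained at (4, 0).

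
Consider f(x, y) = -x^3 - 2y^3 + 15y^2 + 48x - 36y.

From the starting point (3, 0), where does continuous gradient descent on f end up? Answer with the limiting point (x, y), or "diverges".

f is separable, so gradient descent decouples: x follows -∂f/∂x, y follows -∂f/∂y.
∂f/∂x = -3(x - 4)(x + 4); at x=3 this is 21, so x decreases.
∂f/∂y = -6(y - 3)(y - 2); at y=0 this is -36, so y increases.
x converges to its nearest critical value -4 (a local min of the x-part); y converges to 2. The iterate converges to (-4, 2).

(-4, 2)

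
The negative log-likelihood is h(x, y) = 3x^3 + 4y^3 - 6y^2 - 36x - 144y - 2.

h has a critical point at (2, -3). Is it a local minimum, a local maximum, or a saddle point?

The mixed partial ∂²h/∂x∂y is 0, so the Hessian at any point is diag(h_xx, h_yy) = diag(18x, 12(2y - 1)).
At (2, -3): H = diag(36, -84).
The eigenvalues have opposite signs, so H is indefinite: a saddle point.

saddle point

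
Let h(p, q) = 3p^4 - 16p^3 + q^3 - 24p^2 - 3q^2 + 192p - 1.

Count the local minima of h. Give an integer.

h separates as a function of p plus a function of q, so ∇h=0 decouples.
∂h/∂p = 12(p - 4)(p - 2)(p + 2) = 0 at p ∈ {-2, 2, 4}; ∂h/∂q = 3q(q - 2) = 0 at q ∈ {0, 2}.
The Hessian is diagonal: diag(h_pp, h_qq). Second derivatives: h_pp(-2)=288, h_pp(2)=-96, h_pp(4)=144; h_qq(0)=-6, h_qq(2)=6.
Local minima occur where both diagonal entries positive: (-2, 2), (4, 2). Count: 2.

2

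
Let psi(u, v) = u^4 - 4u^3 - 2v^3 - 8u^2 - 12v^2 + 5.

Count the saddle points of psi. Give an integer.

3

psi separates as a function of u plus a function of v, so ∇psi=0 decouples.
∂psi/∂u = 4u(u - 4)(u + 1) = 0 at u ∈ {-1, 0, 4}; ∂psi/∂v = -6v(v + 4) = 0 at v ∈ {-4, 0}.
The Hessian is diagonal: diag(psi_uu, psi_vv). Second derivatives: psi_uu(-1)=20, psi_uu(0)=-16, psi_uu(4)=80; psi_vv(-4)=24, psi_vv(0)=-24.
Saddle points occur where the two diagonal entries have opposite signs: (-1, 0), (0, -4), (4, 0). Count: 3.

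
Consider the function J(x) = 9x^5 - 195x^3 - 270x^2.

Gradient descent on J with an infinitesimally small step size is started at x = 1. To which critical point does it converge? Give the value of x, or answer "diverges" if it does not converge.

4

J'(x) = 45x(x - 4)(x + 1)(x + 3), so J'(1) = -1080.
Gradient descent moves in the -J' direction, i.e. x is increasing.
The nearest critical point in that direction is x = 4, where J'' = 6300 > 0 (a local minimum). The iterate converges there.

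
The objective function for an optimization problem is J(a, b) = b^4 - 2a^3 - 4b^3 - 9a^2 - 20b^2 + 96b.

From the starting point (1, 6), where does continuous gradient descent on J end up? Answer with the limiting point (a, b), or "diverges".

diverges

J is separable, so gradient descent decouples: a follows -∂J/∂a, b follows -∂J/∂b.
∂J/∂a = -6a(a + 3); at a=1 this is -24, so a increases.
∂J/∂b = 4(b - 4)(b - 2)(b + 3); at b=6 this is 288, so b decreases.
The a-coordinate has no critical point in that direction and runs off to infinity.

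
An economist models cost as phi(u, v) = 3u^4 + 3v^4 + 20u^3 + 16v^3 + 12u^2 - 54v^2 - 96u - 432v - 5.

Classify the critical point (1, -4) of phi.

local minimum

The mixed partial ∂²phi/∂u∂v is 0, so the Hessian at any point is diag(phi_uu, phi_vv) = diag(12(3u^2 + 10u + 2), 12(3v^2 + 8v - 9)).
At (1, -4): H = diag(180, 84).
Both eigenvalues are positive, so H is positive definite: a local minimum.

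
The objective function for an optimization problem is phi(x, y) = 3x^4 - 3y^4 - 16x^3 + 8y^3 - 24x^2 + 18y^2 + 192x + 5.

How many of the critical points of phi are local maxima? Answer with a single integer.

phi separates as a function of x plus a function of y, so ∇phi=0 decouples.
∂phi/∂x = 12(x - 4)(x - 2)(x + 2) = 0 at x ∈ {-2, 2, 4}; ∂phi/∂y = -12y(y - 3)(y + 1) = 0 at y ∈ {-1, 0, 3}.
The Hessian is diagonal: diag(phi_xx, phi_yy). Second derivatives: phi_xx(-2)=288, phi_xx(2)=-96, phi_xx(4)=144; phi_yy(-1)=-48, phi_yy(0)=36, phi_yy(3)=-144.
Local maxima occur where both diagonal entries negative: (2, -1), (2, 3). Count: 2.

2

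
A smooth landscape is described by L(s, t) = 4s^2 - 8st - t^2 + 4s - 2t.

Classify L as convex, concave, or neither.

L is quadratic, so its Hessian is the constant matrix H = [[8, -8], [-8, -2]].
det(H) = -80, tr(H) = 6.
det(H) < 0, so H is indefinite: neither convex nor concave.

neither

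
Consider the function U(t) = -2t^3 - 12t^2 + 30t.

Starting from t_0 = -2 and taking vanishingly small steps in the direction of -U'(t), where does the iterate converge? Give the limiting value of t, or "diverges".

-5

U'(t) = -6(t - 1)(t + 5), so U'(-2) = 54.
Gradient descent moves in the -U' direction, i.e. t is decreasing.
The nearest critical point in that direction is t = -5, where U'' = 36 > 0 (a local minimum). The iterate converges there.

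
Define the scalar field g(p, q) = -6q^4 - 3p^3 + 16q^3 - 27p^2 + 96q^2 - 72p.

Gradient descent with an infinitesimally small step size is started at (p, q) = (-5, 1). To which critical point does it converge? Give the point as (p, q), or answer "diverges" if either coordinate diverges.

g is separable, so gradient descent decouples: p follows -∂g/∂p, q follows -∂g/∂q.
∂g/∂p = -9(p + 2)(p + 4); at p=-5 this is -27, so p increases.
∂g/∂q = -24q(q - 4)(q + 2); at q=1 this is 216, so q decreases.
p converges to its nearest critical value -4 (a local min of the p-part); q converges to 0. The iterate converges to (-4, 0).

(-4, 0)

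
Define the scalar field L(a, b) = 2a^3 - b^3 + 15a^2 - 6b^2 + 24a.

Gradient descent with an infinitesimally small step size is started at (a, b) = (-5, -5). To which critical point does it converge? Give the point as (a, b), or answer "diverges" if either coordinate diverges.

diverges

L is separable, so gradient descent decouples: a follows -∂L/∂a, b follows -∂L/∂b.
∂L/∂a = 6(a + 1)(a + 4); at a=-5 this is 24, so a decreases.
∂L/∂b = -3b(b + 4); at b=-5 this is -15, so b increases.
The a-coordinate has no critical point in that direction and runs off to infinity.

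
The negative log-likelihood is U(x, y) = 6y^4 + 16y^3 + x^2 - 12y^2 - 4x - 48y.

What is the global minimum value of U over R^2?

U(x,y) separates as P(x) + Q(y), so its minimum is min P + min Q.
P'(x) = 2x - 4 vanishes at x ∈ {2}; Q'(y) = 24(y - 1)(y + 1)(y + 2) vanishes at y ∈ {-2, -1, 1}.
Local minima of P (where P''>0): P(2)=-4. Local minima of Q: Q(-2)=16, Q(1)=-38.
So the global minimum of U is P(2) + Q(1) = -4 − 38 = -42, attained at (2, 1).

-42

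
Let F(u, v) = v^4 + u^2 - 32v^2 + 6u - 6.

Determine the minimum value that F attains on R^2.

-271

F(u,v) separates as P(u) + Q(v) − 6, so its minimum is min P + min Q − 6.
P'(u) = 2u + 6 vanishes at u ∈ {-3}; Q'(v) = 4v(v - 4)(v + 4) vanishes at v ∈ {-4, 0, 4}.
Local minima of P (where P''>0): P(-3)=-9. Local minima of Q: Q(-4)=-256, Q(4)=-256.
So the global minimum of F is P(-3) + Q(-4) − 6 = -9 − 256 − 6 = -271, attained at (-3, -4).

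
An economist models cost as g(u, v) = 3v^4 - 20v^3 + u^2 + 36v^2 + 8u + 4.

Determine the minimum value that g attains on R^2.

g(u,v) separates as P(u) + Q(v) + 4, so its minimum is min P + min Q + 4.
P'(u) = 2u + 8 vanishes at u ∈ {-4}; Q'(v) = 12v(v - 3)(v - 2) vanishes at v ∈ {0, 2, 3}.
Local minima of P (where P''>0): P(-4)=-16. Local minima of Q: Q(0)=0, Q(3)=27.
So the global minimum of g is P(-4) + Q(0) + 4 = -16 + 0 + 4 = -12, attained at (-4, 0).

-12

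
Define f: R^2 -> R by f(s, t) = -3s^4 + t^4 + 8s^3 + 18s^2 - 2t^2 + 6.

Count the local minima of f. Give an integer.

f separates as a function of s plus a function of t, so ∇f=0 decouples.
∂f/∂s = -12s(s - 3)(s + 1) = 0 at s ∈ {-1, 0, 3}; ∂f/∂t = 4t(t - 1)(t + 1) = 0 at t ∈ {-1, 0, 1}.
The Hessian is diagonal: diag(f_ss, f_tt). Second derivatives: f_ss(-1)=-48, f_ss(0)=36, f_ss(3)=-144; f_tt(-1)=8, f_tt(0)=-4, f_tt(1)=8.
Local minima occur where both diagonal entries positive: (0, -1), (0, 1). Count: 2.

2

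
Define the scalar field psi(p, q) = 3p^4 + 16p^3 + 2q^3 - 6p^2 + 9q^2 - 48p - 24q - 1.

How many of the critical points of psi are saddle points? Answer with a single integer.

psi separates as a function of p plus a function of q, so ∇psi=0 decouples.
∂psi/∂p = 12(p - 1)(p + 1)(p + 4) = 0 at p ∈ {-4, -1, 1}; ∂psi/∂q = 6(q - 1)(q + 4) = 0 at q ∈ {-4, 1}.
The Hessian is diagonal: diag(psi_pp, psi_qq). Second derivatives: psi_pp(-4)=180, psi_pp(-1)=-72, psi_pp(1)=120; psi_qq(-4)=-30, psi_qq(1)=30.
Saddle points occur where the two diagonal entries have opposite signs: (-4, -4), (-1, 1), (1, -4). Count: 3.

3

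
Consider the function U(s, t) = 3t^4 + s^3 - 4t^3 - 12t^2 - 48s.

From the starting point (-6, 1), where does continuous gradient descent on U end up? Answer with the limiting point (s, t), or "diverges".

U is separable, so gradient descent decouples: s follows -∂U/∂s, t follows -∂U/∂t.
∂U/∂s = 3(s - 4)(s + 4); at s=-6 this is 60, so s decreases.
∂U/∂t = 12t(t - 2)(t + 1); at t=1 this is -24, so t increases.
The s-coordinate has no critical point in that direction and runs off to infinity.

diverges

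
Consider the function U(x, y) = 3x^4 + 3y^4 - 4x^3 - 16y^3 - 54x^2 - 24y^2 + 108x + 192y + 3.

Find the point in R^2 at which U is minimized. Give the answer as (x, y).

(-3, -2)

U(x,y) separates as P(x) + Q(y) + 3, so its minimum is min P + min Q + 3.
P'(x) = 12(x - 3)(x - 1)(x + 3) vanishes at x ∈ {-3, 1, 3}; Q'(y) = 12(y - 4)(y - 2)(y + 2) vanishes at y ∈ {-2, 2, 4}.
Local minima of P (where P''>0): P(-3)=-459, P(3)=-27. Local minima of Q: Q(-2)=-304, Q(4)=128.
So the global minimum of U is P(-3) + Q(-2) + 3 = -459 − 304 + 3 = -760, attained at (-3, -2).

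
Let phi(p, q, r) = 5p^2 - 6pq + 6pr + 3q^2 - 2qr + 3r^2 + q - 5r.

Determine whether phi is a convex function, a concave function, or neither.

phi is quadratic, so its Hessian is the constant matrix H = [[10, -6, 6], [-6, 6, -2], [6, -2, 6]].
Leading principal minors: 10, 24, 32.
All positive ⇒ H ≻ 0 ⇒ convex.

convex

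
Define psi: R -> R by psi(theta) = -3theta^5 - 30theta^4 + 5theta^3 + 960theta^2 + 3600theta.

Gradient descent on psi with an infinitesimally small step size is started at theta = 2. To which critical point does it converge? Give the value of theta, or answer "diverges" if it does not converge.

-3

psi'(theta) = -15(theta - 4)(theta + 3)(theta + 4)(theta + 5), so psi'(2) = 6300.
Gradient descent moves in the -psi' direction, i.e. theta is decreasing.
The nearest critical point in that direction is theta = -3, where psi'' = 210 > 0 (a local minimum). The iterate converges there.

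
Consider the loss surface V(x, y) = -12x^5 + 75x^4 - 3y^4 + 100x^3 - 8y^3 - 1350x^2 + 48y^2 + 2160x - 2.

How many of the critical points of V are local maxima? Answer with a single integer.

V separates as a function of x plus a function of y, so ∇V=0 decouples.
∂V/∂x = -60(x - 4)(x - 3)(x - 1)(x + 3) = 0 at x ∈ {-3, 1, 3, 4}; ∂V/∂y = -12y(y - 2)(y + 4) = 0 at y ∈ {-4, 0, 2}.
The Hessian is diagonal: diag(V_xx, V_yy). Second derivatives: V_xx(-3)=10080, V_xx(1)=-1440, V_xx(3)=720, V_xx(4)=-1260; V_yy(-4)=-288, V_yy(0)=96, V_yy(2)=-144.
Local maxima occur where both diagonal entries negative: (1, -4), (1, 2), (4, -4), (4, 2). Count: 4.

4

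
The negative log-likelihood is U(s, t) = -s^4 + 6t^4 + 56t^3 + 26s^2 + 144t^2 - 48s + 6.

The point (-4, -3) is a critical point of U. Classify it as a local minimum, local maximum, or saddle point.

The mixed partial ∂²U/∂s∂t is 0, so the Hessian at any point is diag(U_ss, U_tt) = diag(4(-3s^2 + 13), 24(3t^2 + 14t + 12)).
At (-4, -3): H = diag(-140, -72).
Both eigenvalues are negative, so H is negative definite: a local maximum.

local maximum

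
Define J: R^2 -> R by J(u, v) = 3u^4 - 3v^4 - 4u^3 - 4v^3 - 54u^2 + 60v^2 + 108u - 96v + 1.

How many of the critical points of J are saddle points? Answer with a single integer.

5

J separates as a function of u plus a function of v, so ∇J=0 decouples.
∂J/∂u = 12(u - 3)(u - 1)(u + 3) = 0 at u ∈ {-3, 1, 3}; ∂J/∂v = -12(v - 2)(v - 1)(v + 4) = 0 at v ∈ {-4, 1, 2}.
The Hessian is diagonal: diag(J_uu, J_vv). Second derivatives: J_uu(-3)=288, J_uu(1)=-96, J_uu(3)=144; J_vv(-4)=-360, J_vv(1)=60, J_vv(2)=-72.
Saddle points occur where the two diagonal entries have opposite signs: (-3, -4), (-3, 2), (1, 1), (3, -4), (3, 2). Count: 5.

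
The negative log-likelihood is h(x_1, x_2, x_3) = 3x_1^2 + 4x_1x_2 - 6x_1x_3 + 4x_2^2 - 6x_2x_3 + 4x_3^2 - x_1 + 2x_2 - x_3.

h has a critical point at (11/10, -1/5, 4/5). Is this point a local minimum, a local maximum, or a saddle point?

local minimum

The Hessian is constant: H = [[6, 4, -6], [4, 8, -6], [-6, -6, 8]].
Leading principal minors: Δ₁ = 6, Δ₂ = 32, Δ₃ = 40.
All leading minors are positive, so H is positive definite: a local minimum.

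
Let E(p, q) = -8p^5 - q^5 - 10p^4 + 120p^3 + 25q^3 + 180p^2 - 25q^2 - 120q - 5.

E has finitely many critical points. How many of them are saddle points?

E separates as a function of p plus a function of q, so ∇E=0 decouples.
∂E/∂p = -40p(p - 3)(p + 1)(p + 3) = 0 at p ∈ {-3, -1, 0, 3}; ∂E/∂q = -5(q - 3)(q - 2)(q + 1)(q + 4) = 0 at q ∈ {-4, -1, 2, 3}.
The Hessian is diagonal: diag(E_pp, E_qq). Second derivatives: E_pp(-3)=1440, E_pp(-1)=-320, E_pp(0)=360, E_pp(3)=-2880; E_qq(-4)=630, E_qq(-1)=-180, E_qq(2)=90, E_qq(3)=-140.
Saddle points occur where the two diagonal entries have opposite signs: (-3, -1), (-3, 3), (-1, -4), (-1, 2), (0, -1), (0, 3), (3, -4), (3, 2). Count: 8.

8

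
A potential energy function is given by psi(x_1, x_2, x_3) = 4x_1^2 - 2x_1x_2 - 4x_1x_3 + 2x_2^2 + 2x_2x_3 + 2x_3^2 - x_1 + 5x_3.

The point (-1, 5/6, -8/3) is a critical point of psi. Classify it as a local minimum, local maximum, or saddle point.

local minimum

The Hessian is constant: H = [[8, -2, -4], [-2, 4, 2], [-4, 2, 4]].
Leading principal minors: Δ₁ = 8, Δ₂ = 28, Δ₃ = 48.
All leading minors are positive, so H is positive definite: a local minimum.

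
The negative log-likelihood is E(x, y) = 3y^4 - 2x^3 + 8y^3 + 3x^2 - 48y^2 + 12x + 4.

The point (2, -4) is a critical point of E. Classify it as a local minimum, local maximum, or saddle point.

saddle point

The mixed partial ∂²E/∂x∂y is 0, so the Hessian at any point is diag(E_xx, E_yy) = diag(6(-2x + 1), 12(3y^2 + 4y - 8)).
At (2, -4): H = diag(-18, 288).
The eigenvalues have opposite signs, so H is indefinite: a saddle point.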